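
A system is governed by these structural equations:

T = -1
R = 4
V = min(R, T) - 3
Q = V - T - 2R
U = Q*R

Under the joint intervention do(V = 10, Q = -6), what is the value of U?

Setting V = 10, Q = -6 by intervention discards those variables' equations.
U = Q*R  [with Q=-6, R=4]  = -24

-24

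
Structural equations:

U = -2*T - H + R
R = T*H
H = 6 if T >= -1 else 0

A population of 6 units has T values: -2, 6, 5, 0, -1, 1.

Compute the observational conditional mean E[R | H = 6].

13.2

Conditioning on H=6 selects the 5 unit(s) with T ∈ {6, 5, 0, -1, 1}. Their R values: 36, 30, 0, -6, 6. Mean = 13.2.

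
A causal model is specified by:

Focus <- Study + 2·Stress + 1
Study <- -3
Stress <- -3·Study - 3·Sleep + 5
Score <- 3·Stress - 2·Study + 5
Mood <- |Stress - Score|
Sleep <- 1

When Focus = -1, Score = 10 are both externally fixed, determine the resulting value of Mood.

1

The joint intervention fixes Focus = -1, Score = 10, removing each variable's own equation.
Stress = -3·Study - 3·Sleep + 5  [with Study=-3, Sleep=1]  = 11
Mood = |Stress - Score|  [with Stress=11, Score=10]  = 1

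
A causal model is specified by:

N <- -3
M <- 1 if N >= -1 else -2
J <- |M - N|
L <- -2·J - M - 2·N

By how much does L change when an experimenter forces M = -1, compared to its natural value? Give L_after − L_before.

-3

Under do(M=-1), the mechanism M <- 1 if N >= -1 else -2 is discarded; M is fixed at -1.
J = |M - N|  [with M=-1, N=-3]  = 2
L = -2·J - M - 2·N  [with J=2, M=-1, N=-3]  = 3
Without intervention: M = 1 if N >= -1 else -2  [with N=-3]  = -2; J = |M - N|  [with M=-2, N=-3]  = 1; L = -2·J - M - 2·N  [with J=1, M=-2, N=-3]  = 6.
Change = 3 − 6 = -3.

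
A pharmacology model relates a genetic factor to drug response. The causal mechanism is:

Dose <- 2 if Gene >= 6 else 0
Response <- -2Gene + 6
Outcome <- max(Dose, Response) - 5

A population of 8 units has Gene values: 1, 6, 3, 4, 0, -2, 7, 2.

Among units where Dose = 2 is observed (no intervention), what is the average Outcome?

E[Outcome|Dose=2] averages over only the 2 units with Dose=2 (Gene = 6, 7): Outcome = -3, -3, mean -3.

-3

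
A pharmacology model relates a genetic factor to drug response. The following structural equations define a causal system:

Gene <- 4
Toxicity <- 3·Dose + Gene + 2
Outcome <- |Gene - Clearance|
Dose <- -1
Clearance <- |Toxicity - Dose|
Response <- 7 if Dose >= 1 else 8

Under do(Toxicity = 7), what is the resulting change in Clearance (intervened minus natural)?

Intervening sets Toxicity = 7 and removes its equation (Toxicity <- 3·Dose + Gene + 2).
Clearance = |Toxicity - Dose|  [with Toxicity=7, Dose=-1]  = 8
Without intervention: Toxicity = 3·Dose + Gene + 2  [with Dose=-1, Gene=4]  = 3; Clearance = |Toxicity - Dose|  [with Toxicity=3, Dose=-1]  = 4.
Change = 8 − 4 = 4.

4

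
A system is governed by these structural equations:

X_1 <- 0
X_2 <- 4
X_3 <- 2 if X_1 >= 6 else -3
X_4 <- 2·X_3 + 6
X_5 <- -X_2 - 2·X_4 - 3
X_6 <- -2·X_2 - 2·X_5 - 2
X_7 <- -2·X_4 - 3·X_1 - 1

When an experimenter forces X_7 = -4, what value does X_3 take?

Intervening sets X_7 = -4 and removes its equation (X_7 <- -2·X_4 - 3·X_1 - 1).
X_3 is not downstream of the intervention, so its value is determined by the original equations.
X_3 = 2 if X_1 >= 6 else -3  [with X_1=0]  = -3

-3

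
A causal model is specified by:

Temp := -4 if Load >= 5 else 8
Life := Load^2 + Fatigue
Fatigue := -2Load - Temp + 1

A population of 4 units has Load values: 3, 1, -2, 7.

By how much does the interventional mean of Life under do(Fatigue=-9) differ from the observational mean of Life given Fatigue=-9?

do(Fatigue=-9) breaks Fatigue's dependence on Load. With Fatigue=-9 fixed, Life across the units is 0, -8, -5, 40, mean 6.75.
E[Life|Fatigue=-9] averages over only the 2 units with Fatigue=-9 (Load = 1, 7): Life = -8, 40, mean 16.
Difference = 6.75 − 16 = -9.25.

-9.25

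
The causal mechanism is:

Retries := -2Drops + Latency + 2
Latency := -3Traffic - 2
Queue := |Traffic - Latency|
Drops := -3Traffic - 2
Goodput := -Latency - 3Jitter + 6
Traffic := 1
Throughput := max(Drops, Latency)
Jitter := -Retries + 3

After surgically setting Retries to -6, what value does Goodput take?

do(Retries=-6) replaces the equation Retries := -2Drops + Latency + 2 with the constant Retries = -6.
Latency = -3Traffic - 2  [with Traffic=1]  = -5
Jitter = -Retries + 3  [with Retries=-6]  = 9
Goodput = -Latency - 3Jitter + 6  [with Latency=-5, Jitter=9]  = -16

-16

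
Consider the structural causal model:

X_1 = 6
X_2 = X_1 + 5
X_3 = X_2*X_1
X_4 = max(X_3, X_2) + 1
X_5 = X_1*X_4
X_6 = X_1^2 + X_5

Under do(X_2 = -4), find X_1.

6

Under do(X_2=-4), the mechanism X_2 = X_1 + 5 is discarded; X_2 is fixed at -4.
X_1 is not downstream of the intervention, so its value is determined by the original equations.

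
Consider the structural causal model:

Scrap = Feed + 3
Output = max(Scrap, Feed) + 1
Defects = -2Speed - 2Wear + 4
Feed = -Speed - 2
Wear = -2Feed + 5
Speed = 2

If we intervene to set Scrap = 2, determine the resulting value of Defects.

-26

The intervention breaks the incoming arrows to Scrap: Scrap = Feed + 3 no longer applies, and Scrap = 2.
Since Defects is not a descendant of the intervened variable, it is unaffected.
Feed = -Speed - 2  [with Speed=2]  = -4
Wear = -2Feed + 5  [with Feed=-4]  = 13
Defects = -2Speed - 2Wear + 4  [with Speed=2, Wear=13]  = -26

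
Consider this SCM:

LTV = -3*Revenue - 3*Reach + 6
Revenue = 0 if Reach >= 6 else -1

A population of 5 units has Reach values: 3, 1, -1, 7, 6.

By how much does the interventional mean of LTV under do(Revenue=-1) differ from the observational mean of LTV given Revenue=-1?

-6.6

do(Revenue=-1) breaks Revenue's dependence on Reach. With Revenue=-1 fixed, LTV across the units is 0, 6, 12, -12, -9, mean -0.6.
Observing Revenue=-1 restricts to units where Revenue's equation naturally yields -1: Reach ∈ {3, 1, -1}. In that subpopulation LTV = 0, 6, 12, mean 6.
Difference = -0.6 − 6 = -6.6.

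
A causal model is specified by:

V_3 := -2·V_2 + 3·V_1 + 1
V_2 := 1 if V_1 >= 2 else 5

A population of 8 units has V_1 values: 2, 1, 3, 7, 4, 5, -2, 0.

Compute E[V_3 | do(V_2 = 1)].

Under do(V_2=1), V_2's equation is replaced by V_2=1 for every unit. Per-unit V_3: 5, 2, 8, 20, 11, 14, -7, -1. Mean = 6.5.

6.5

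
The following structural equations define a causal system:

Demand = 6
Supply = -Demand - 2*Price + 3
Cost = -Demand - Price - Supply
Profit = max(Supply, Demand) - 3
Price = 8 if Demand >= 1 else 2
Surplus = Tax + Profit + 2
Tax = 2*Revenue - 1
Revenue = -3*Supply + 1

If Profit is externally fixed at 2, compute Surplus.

do(Profit=2) replaces the equation Profit = max(Supply, Demand) - 3 with the constant Profit = 2.
Price = 8 if Demand >= 1 else 2  [with Demand=6]  = 8
Supply = -Demand - 2*Price + 3  [with Demand=6, Price=8]  = -19
Revenue = -3*Supply + 1  [with Supply=-19]  = 58
Tax = 2*Revenue - 1  [with Revenue=58]  = 115
Surplus = Tax + Profit + 2  [with Tax=115, Profit=2]  = 119

119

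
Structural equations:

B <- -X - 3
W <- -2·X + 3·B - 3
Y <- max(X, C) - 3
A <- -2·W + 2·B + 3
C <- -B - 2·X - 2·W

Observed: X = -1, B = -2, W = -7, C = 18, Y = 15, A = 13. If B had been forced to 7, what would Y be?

do(B=7) replaces the equation B <- -X - 3 with the constant B = 7.
W = -2·X + 3·B - 3  [with X=-1, B=7]  = 20
C = -B - 2·X - 2·W  [with B=7, X=-1, W=20]  = -45
Y = max(X, C) - 3  [with X=-1, C=-45]  = -4

-4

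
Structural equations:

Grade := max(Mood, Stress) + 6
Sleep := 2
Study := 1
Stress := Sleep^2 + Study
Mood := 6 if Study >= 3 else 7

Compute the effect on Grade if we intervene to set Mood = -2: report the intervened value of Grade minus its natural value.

-2

Intervening sets Mood = -2 and removes its equation (Mood := 6 if Study >= 3 else 7).
Stress = Sleep^2 + Study  [with Sleep=2, Study=1]  = 5
Grade = max(Mood, Stress) + 6  [with Mood=-2, Stress=5]  = 11
Without intervention: Stress = Sleep^2 + Study  [with Sleep=2, Study=1]  = 5; Mood = 6 if Study >= 3 else 7  [with Study=1]  = 7; Grade = max(Mood, Stress) + 6  [with Mood=7, Stress=5]  = 13.
Change = 11 − 13 = -2.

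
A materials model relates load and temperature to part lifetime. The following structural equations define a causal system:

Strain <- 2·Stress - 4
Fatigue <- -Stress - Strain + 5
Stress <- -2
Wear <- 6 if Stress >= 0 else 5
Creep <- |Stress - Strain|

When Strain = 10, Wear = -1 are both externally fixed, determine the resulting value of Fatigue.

-3

Setting Strain = 10, Wear = -1 by intervention discards those variables' equations.
Fatigue = -Stress - Strain + 5  [with Stress=-2, Strain=10]  = -3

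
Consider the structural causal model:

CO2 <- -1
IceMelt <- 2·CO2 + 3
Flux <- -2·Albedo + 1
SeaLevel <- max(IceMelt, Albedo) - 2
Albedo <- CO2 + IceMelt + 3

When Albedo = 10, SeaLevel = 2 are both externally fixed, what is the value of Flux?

-19

Setting Albedo = 10, SeaLevel = 2 by intervention discards those variables' equations.
Flux = -2·Albedo + 1  [with Albedo=10]  = -19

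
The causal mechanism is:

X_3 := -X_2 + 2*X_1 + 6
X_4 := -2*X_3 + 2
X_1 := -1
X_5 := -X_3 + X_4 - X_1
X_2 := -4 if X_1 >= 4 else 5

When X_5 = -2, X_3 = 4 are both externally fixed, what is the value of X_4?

-6

Under do(X_5 = -2, X_3 = 4), each intervened variable's structural equation is replaced by its fixed value.
X_4 = -2*X_3 + 2  [with X_3=4]  = -6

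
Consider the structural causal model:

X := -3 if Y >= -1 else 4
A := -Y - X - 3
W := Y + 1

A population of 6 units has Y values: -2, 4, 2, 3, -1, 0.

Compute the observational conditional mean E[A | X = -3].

Observing X=-3 restricts to units where X's equation naturally yields -3: Y ∈ {4, 2, 3, -1, 0}. In that subpopulation A = -4, -2, -3, 1, 0, mean -1.6.

-1.6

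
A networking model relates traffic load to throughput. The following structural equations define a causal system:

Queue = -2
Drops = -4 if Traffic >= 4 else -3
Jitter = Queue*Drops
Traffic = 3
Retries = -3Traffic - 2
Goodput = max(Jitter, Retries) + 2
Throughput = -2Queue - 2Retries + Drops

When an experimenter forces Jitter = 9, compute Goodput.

11

Under do(Jitter=9), the mechanism Jitter = Queue*Drops is discarded; Jitter is fixed at 9.
Retries = -3Traffic - 2  [with Traffic=3]  = -11
Goodput = max(Jitter, Retries) + 2  [with Jitter=9, Retries=-11]  = 11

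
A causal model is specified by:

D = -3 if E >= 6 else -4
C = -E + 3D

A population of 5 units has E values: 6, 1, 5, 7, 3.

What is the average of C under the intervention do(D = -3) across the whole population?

-13.4

The intervention sets D=-3 in all 5 units regardless of E. Recomputing C per unit gives -15, -10, -14, -16, -12; average -13.4.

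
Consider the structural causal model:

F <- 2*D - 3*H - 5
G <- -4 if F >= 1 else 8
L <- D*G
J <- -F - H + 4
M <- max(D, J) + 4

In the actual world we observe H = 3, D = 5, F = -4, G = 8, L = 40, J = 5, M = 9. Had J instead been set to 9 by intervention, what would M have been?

Intervening sets J = 9 and removes its equation (J <- -F - H + 4).
M = max(D, J) + 4  [with D=5, J=9]  = 13

13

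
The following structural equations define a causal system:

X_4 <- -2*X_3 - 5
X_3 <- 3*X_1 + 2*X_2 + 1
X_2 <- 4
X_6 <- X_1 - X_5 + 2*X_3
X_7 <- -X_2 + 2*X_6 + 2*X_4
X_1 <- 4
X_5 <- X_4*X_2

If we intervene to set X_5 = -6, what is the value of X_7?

6

Under do(X_5=-6), the mechanism X_5 <- X_4*X_2 is discarded; X_5 is fixed at -6.
X_3 = 3*X_1 + 2*X_2 + 1  [with X_1=4, X_2=4]  = 21
X_4 = -2*X_3 - 5  [with X_3=21]  = -47
X_6 = X_1 - X_5 + 2*X_3  [with X_1=4, X_5=-6, X_3=21]  = 52
X_7 = -X_2 + 2*X_6 + 2*X_4  [with X_2=4, X_6=52, X_4=-47]  = 6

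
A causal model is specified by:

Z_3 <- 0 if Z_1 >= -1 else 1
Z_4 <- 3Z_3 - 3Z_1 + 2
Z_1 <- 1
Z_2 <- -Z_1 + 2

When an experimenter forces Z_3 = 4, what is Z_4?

11

The intervention breaks the incoming arrows to Z_3: Z_3 <- 0 if Z_1 >= -1 else 1 no longer applies, and Z_3 = 4.
Z_4 = 3Z_3 - 3Z_1 + 2  [with Z_3=4, Z_1=1]  = 11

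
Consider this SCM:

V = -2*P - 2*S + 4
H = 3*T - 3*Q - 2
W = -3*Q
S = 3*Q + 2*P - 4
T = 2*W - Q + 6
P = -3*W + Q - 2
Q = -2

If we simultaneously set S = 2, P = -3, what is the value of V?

6

Setting S = 2, P = -3 by intervention discards those variables' equations.
V = -2*P - 2*S + 4  [with P=-3, S=2]  = 6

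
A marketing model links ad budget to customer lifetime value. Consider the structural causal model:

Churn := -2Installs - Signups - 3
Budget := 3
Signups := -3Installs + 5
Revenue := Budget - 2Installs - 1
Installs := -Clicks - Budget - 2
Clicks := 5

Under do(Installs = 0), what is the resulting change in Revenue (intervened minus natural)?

The intervention breaks the incoming arrows to Installs: Installs := -Clicks - Budget - 2 no longer applies, and Installs = 0.
Revenue = Budget - 2Installs - 1  [with Budget=3, Installs=0]  = 2
Without intervention: Installs = -Clicks - Budget - 2  [with Clicks=5, Budget=3]  = -10; Revenue = Budget - 2Installs - 1  [with Budget=3, Installs=-10]  = 22.
Change = 2 − 22 = -20.

-20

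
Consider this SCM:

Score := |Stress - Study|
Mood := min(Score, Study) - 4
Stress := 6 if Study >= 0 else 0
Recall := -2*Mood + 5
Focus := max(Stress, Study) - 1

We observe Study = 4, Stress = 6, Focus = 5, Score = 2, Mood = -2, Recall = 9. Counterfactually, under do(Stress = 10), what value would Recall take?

Under do(Stress=10), the mechanism Stress := 6 if Study >= 0 else 0 is discarded; Stress is fixed at 10.
Score = |Stress - Study|  [with Stress=10, Study=4]  = 6
Mood = min(Score, Study) - 4  [with Score=6, Study=4]  = 0
Recall = -2*Mood + 5  [with Mood=0]  = 5

5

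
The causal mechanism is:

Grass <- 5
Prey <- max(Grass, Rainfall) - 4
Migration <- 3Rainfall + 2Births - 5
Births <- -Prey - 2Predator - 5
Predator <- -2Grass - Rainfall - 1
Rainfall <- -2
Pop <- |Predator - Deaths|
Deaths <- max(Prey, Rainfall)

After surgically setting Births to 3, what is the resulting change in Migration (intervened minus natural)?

-18

Under do(Births=3), the mechanism Births <- -Prey - 2Predator - 5 is discarded; Births is fixed at 3.
Migration = 3Rainfall + 2Births - 5  [with Rainfall=-2, Births=3]  = -5
Without intervention: Prey = max(Grass, Rainfall) - 4  [with Grass=5, Rainfall=-2]  = 1; Predator = -2Grass - Rainfall - 1  [with Grass=5, Rainfall=-2]  = -9; Births = -Prey - 2Predator - 5  [with Prey=1, Predator=-9]  = 12; Migration = 3Rainfall + 2Births - 5  [with Rainfall=-2, Births=12]  = 13.
Change = -5 − 13 = -18.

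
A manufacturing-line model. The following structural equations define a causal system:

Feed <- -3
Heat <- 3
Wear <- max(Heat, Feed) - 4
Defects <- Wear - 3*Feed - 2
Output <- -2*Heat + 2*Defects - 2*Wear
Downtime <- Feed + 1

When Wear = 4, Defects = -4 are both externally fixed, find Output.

-22

Setting Wear = 4, Defects = -4 by intervention discards those variables' equations.
Output = -2*Heat + 2*Defects - 2*Wear  [with Heat=3, Defects=-4, Wear=4]  = -22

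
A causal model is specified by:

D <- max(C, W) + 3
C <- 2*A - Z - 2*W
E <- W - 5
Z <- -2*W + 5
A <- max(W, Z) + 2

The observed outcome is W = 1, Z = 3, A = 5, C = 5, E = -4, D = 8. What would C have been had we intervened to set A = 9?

13

The intervention breaks the incoming arrows to A: A <- max(W, Z) + 2 no longer applies, and A = 9.
Z = -2*W + 5  [with W=1]  = 3
C = 2*A - Z - 2*W  [with A=9, Z=3, W=1]  = 13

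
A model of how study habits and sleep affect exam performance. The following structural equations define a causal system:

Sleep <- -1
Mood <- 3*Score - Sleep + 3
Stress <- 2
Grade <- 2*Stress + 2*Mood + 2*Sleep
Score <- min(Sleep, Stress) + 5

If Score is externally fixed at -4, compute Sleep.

Under do(Score=-4), the mechanism Score <- min(Sleep, Stress) + 5 is discarded; Score is fixed at -4.
Sleep is not downstream of the intervention, so its value is determined by the original equations.

-1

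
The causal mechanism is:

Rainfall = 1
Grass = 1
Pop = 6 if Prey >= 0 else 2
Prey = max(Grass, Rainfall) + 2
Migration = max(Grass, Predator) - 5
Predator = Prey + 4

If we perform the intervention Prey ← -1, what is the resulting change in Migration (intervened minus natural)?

-4

do(Prey=-1) replaces the equation Prey = max(Grass, Rainfall) + 2 with the constant Prey = -1.
Predator = Prey + 4  [with Prey=-1]  = 3
Migration = max(Grass, Predator) - 5  [with Grass=1, Predator=3]  = -2
Without intervention: Prey = max(Grass, Rainfall) + 2  [with Grass=1, Rainfall=1]  = 3; Predator = Prey + 4  [with Prey=3]  = 7; Migration = max(Grass, Predator) - 5  [with Grass=1, Predator=7]  = 2.
Change = -2 − 2 = -4.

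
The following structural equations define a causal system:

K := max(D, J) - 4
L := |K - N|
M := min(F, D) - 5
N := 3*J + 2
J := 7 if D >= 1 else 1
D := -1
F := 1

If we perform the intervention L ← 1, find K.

-3

Intervening sets L = 1 and removes its equation (L := |K - N|).
Since K is not a descendant of the intervened variable, it is unaffected.
J = 7 if D >= 1 else 1  [with D=-1]  = 1
K = max(D, J) - 4  [with D=-1, J=1]  = -3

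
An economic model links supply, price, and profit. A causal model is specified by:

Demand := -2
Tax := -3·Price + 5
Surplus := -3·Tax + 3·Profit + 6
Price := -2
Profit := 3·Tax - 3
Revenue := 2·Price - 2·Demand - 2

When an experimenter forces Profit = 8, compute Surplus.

The intervention breaks the incoming arrows to Profit: Profit := 3·Tax - 3 no longer applies, and Profit = 8.
Tax = -3·Price + 5  [with Price=-2]  = 11
Surplus = -3·Tax + 3·Profit + 6  [with Tax=11, Profit=8]  = -3

-3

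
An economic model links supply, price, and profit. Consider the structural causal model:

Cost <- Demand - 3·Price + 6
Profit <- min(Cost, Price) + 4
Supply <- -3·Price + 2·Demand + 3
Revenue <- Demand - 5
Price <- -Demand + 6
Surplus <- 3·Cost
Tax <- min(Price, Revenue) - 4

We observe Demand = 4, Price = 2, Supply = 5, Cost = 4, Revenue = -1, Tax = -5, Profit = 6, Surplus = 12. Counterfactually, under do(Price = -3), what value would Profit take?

Under do(Price=-3), the mechanism Price <- -Demand + 6 is discarded; Price is fixed at -3.
Cost = Demand - 3·Price + 6  [with Demand=4, Price=-3]  = 19
Profit = min(Cost, Price) + 4  [with Cost=19, Price=-3]  = 1

1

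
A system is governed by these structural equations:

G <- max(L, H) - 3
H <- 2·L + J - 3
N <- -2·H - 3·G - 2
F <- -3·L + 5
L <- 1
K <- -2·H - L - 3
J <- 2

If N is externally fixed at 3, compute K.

-6

Intervening sets N = 3 and removes its equation (N <- -2·H - 3·G - 2).
No directed path runs from N to K, so K keeps its natural value.
H = 2·L + J - 3  [with L=1, J=2]  = 1
K = -2·H - L - 3  [with H=1, L=1]  = -6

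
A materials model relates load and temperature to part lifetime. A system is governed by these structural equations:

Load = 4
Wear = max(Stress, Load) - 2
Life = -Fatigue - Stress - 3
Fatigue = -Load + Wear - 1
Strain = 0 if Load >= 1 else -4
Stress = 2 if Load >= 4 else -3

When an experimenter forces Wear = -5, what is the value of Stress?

The intervention breaks the incoming arrows to Wear: Wear = max(Stress, Load) - 2 no longer applies, and Wear = -5.
Since Stress is not a descendant of the intervened variable, it is unaffected.
Stress = 2 if Load >= 4 else -3  [with Load=4]  = 2

2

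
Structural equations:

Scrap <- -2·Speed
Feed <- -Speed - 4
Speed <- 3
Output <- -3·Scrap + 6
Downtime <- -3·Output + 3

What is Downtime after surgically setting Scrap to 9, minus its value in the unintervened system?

135

do(Scrap=9) replaces the equation Scrap <- -2·Speed with the constant Scrap = 9.
Output = -3·Scrap + 6  [with Scrap=9]  = -21
Downtime = -3·Output + 3  [with Output=-21]  = 66
Without intervention: Scrap = -2·Speed  [with Speed=3]  = -6; Output = -3·Scrap + 6  [with Scrap=-6]  = 24; Downtime = -3·Output + 3  [with Output=24]  = -69.
Change = 66 − (-69) = 135.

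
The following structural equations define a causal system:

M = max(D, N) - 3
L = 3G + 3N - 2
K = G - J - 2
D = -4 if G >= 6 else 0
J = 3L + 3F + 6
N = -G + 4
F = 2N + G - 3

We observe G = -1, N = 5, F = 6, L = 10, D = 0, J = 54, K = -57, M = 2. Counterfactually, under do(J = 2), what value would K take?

-5

Intervening sets J = 2 and removes its equation (J = 3L + 3F + 6).
K = G - J - 2  [with G=-1, J=2]  = -5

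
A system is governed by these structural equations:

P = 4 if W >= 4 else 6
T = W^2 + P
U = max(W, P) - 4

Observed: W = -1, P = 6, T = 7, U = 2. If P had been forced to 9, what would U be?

5

Under do(P=9), the mechanism P = 4 if W >= 4 else 6 is discarded; P is fixed at 9.
U = max(W, P) - 4  [with W=-1, P=9]  = 5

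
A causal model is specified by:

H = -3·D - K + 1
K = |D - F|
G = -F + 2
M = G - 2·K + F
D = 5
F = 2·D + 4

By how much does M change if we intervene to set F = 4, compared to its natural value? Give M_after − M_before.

Under do(F=4), the mechanism F = 2·D + 4 is discarded; F is fixed at 4.
K = |D - F|  [with D=5, F=4]  = 1
G = -F + 2  [with F=4]  = -2
M = G - 2·K + F  [with G=-2, K=1, F=4]  = 0
Without intervention: F = 2·D + 4  [with D=5]  = 14; K = |D - F|  [with D=5, F=14]  = 9; G = -F + 2  [with F=14]  = -12; M = G - 2·K + F  [with G=-12, K=9, F=14]  = -16.
Change = 0 − (-16) = 16.

16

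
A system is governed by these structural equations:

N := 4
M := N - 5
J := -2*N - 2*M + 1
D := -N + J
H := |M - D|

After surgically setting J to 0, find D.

The intervention breaks the incoming arrows to J: J := -2*N - 2*M + 1 no longer applies, and J = 0.
D = -N + J  [with N=4, J=0]  = -4

-4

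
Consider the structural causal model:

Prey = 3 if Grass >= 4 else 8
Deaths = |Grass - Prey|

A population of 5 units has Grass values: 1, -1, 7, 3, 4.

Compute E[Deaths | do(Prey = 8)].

Every unit gets Prey=8 under the intervention. Deaths values become 7, 9, 1, 5, 4; E[Deaths|do(Prey=8)] = 5.2.

5.2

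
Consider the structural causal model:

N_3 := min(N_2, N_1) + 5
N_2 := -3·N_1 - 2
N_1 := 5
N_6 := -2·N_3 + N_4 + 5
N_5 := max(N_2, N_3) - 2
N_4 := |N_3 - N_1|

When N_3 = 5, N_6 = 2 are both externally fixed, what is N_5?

The joint intervention fixes N_3 = 5, N_6 = 2, removing each variable's own equation.
N_2 = -3·N_1 - 2  [with N_1=5]  = -17
N_5 = max(N_2, N_3) - 2  [with N_2=-17, N_3=5]  = 3

3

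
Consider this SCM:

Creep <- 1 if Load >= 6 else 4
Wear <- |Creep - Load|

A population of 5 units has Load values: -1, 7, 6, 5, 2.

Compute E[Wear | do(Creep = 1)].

The intervention sets Creep=1 in all 5 units regardless of Load. Recomputing Wear per unit gives 2, 6, 5, 4, 1; average 3.6.

3.6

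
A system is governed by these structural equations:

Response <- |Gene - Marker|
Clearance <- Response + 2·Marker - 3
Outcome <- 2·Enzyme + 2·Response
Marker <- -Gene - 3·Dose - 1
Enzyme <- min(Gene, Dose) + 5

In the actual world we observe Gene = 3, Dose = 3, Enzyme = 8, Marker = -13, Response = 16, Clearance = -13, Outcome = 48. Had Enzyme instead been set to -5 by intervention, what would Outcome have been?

22

The intervention breaks the incoming arrows to Enzyme: Enzyme <- min(Gene, Dose) + 5 no longer applies, and Enzyme = -5.
Marker = -Gene - 3·Dose - 1  [with Gene=3, Dose=3]  = -13
Response = |Gene - Marker|  [with Gene=3, Marker=-13]  = 16
Outcome = 2·Enzyme + 2·Response  [with Enzyme=-5, Response=16]  = 22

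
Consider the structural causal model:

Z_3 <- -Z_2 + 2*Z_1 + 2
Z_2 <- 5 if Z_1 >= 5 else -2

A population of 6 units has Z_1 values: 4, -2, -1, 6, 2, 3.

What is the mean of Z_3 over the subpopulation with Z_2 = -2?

Observing Z_2=-2 restricts to units where Z_2's equation naturally yields -2: Z_1 ∈ {4, -2, -1, 2, 3}. In that subpopulation Z_3 = 12, 0, 2, 8, 10, mean 6.4.

6.4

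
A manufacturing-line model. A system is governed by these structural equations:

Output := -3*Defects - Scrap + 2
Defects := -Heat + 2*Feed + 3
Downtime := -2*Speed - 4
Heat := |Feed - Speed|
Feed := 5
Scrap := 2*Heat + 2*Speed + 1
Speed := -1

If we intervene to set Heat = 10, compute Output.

The intervention breaks the incoming arrows to Heat: Heat := |Feed - Speed| no longer applies, and Heat = 10.
Defects = -Heat + 2*Feed + 3  [with Heat=10, Feed=5]  = 3
Scrap = 2*Heat + 2*Speed + 1  [with Heat=10, Speed=-1]  = 19
Output = -3*Defects - Scrap + 2  [with Defects=3, Scrap=19]  = -26

-26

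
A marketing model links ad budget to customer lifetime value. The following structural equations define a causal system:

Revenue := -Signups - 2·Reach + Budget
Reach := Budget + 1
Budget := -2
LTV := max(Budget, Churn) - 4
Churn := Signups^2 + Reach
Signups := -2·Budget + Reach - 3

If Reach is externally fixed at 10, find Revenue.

do(Reach=10) replaces the equation Reach := Budget + 1 with the constant Reach = 10.
Signups = -2·Budget + Reach - 3  [with Budget=-2, Reach=10]  = 11
Revenue = -Signups - 2·Reach + Budget  [with Signups=11, Reach=10, Budget=-2]  = -33

-33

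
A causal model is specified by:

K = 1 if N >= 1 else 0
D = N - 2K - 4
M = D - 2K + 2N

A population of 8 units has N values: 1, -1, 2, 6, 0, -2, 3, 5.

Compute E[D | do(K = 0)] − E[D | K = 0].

2.75

do(K=0) breaks K's dependence on N. With K=0 fixed, D across the units is -3, -5, -2, 2, -4, -6, -1, 1, mean -2.25.
E[D|K=0] averages over only the 3 units with K=0 (N = -1, 0, -2): D = -5, -4, -6, mean -5.
Difference = -2.25 − (-5) = 2.75.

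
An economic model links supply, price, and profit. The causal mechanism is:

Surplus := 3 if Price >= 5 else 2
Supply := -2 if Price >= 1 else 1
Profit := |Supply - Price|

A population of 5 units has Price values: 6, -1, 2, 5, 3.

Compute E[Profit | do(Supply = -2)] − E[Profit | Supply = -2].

do(Supply=-2) breaks Supply's dependence on Price. With Supply=-2 fixed, Profit across the units is 8, 1, 4, 7, 5, mean 5.
E[Profit|Supply=-2] averages over only the 4 units with Supply=-2 (Price = 6, 2, 5, 3): Profit = 8, 4, 7, 5, mean 6.
Difference = 5 − 6 = -1.

-1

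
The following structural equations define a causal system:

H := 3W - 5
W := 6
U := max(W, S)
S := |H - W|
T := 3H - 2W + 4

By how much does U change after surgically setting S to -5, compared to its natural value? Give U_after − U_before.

do(S=-5) replaces the equation S := |H - W| with the constant S = -5.
U = max(W, S)  [with W=6, S=-5]  = 6
Without intervention: H = 3W - 5  [with W=6]  = 13; S = |H - W|  [with H=13, W=6]  = 7; U = max(W, S)  [with W=6, S=7]  = 7.
Change = 6 − 7 = -1.

-1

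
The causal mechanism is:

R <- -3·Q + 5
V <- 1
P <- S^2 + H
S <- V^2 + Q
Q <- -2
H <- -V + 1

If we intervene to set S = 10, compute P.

100

The intervention breaks the incoming arrows to S: S <- V^2 + Q no longer applies, and S = 10.
H = -V + 1  [with V=1]  = 0
P = S^2 + H  [with S=10, H=0]  = 100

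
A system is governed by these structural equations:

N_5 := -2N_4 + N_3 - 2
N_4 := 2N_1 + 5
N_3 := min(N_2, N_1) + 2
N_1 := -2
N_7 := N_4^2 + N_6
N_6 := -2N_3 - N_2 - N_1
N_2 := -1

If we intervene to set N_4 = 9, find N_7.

84

The intervention breaks the incoming arrows to N_4: N_4 := 2N_1 + 5 no longer applies, and N_4 = 9.
N_3 = min(N_2, N_1) + 2  [with N_2=-1, N_1=-2]  = 0
N_6 = -2N_3 - N_2 - N_1  [with N_3=0, N_2=-1, N_1=-2]  = 3
N_7 = N_4^2 + N_6  [with N_4=9, N_6=3]  = 84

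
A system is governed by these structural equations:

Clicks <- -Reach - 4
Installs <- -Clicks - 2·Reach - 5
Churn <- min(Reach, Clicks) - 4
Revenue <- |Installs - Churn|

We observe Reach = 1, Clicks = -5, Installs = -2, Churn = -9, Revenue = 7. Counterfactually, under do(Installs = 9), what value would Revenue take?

do(Installs=9) replaces the equation Installs <- -Clicks - 2·Reach - 5 with the constant Installs = 9.
Clicks = -Reach - 4  [with Reach=1]  = -5
Churn = min(Reach, Clicks) - 4  [with Reach=1, Clicks=-5]  = -9
Revenue = |Installs - Churn|  [with Installs=9, Churn=-9]  = 18

18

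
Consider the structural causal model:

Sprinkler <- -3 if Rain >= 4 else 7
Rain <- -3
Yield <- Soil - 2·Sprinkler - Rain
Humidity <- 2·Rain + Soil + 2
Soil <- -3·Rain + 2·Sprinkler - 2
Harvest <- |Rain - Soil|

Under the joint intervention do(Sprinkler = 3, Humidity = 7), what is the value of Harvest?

16

The joint intervention fixes Sprinkler = 3, Humidity = 7, removing each variable's own equation.
Soil = -3·Rain + 2·Sprinkler - 2  [with Rain=-3, Sprinkler=3]  = 13
Harvest = |Rain - Soil|  [with Rain=-3, Soil=13]  = 16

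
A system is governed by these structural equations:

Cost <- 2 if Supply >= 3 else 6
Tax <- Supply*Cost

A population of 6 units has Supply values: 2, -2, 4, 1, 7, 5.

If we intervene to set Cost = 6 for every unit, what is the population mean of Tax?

17

Under do(Cost=6), Cost's equation is replaced by Cost=6 for every unit. Per-unit Tax: 12, -12, 24, 6, 42, 30. Mean = 17.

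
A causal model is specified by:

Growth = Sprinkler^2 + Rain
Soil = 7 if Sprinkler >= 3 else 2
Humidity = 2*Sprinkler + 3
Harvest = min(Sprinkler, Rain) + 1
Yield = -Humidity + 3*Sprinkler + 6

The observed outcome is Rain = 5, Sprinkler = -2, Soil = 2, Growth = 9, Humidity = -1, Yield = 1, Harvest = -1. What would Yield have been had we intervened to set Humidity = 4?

-4

The intervention breaks the incoming arrows to Humidity: Humidity = 2*Sprinkler + 3 no longer applies, and Humidity = 4.
Yield = -Humidity + 3*Sprinkler + 6  [with Humidity=4, Sprinkler=-2]  = -4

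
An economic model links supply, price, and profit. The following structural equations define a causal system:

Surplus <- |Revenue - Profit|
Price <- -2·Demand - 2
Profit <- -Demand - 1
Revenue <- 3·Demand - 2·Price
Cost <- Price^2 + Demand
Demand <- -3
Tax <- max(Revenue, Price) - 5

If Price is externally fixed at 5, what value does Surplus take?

Under do(Price=5), the mechanism Price <- -2·Demand - 2 is discarded; Price is fixed at 5.
Revenue = 3·Demand - 2·Price  [with Demand=-3, Price=5]  = -19
Profit = -Demand - 1  [with Demand=-3]  = 2
Surplus = |Revenue - Profit|  [with Revenue=-19, Profit=2]  = 21

21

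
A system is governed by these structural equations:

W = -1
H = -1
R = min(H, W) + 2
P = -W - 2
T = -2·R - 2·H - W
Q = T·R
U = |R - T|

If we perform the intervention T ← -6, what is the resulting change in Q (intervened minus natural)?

-7

The intervention breaks the incoming arrows to T: T = -2·R - 2·H - W no longer applies, and T = -6.
R = min(H, W) + 2  [with H=-1, W=-1]  = 1
Q = T·R  [with T=-6, R=1]  = -6
Without intervention: R = min(H, W) + 2  [with H=-1, W=-1]  = 1; T = -2·R - 2·H - W  [with R=1, H=-1, W=-1]  = 1; Q = T·R  [with T=1, R=1]  = 1.
Change = -6 − 1 = -7.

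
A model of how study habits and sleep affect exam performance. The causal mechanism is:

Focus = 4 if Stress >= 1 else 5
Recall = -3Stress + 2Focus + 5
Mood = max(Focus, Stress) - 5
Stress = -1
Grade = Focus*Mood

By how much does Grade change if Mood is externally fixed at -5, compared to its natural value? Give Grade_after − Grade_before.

-25

do(Mood=-5) replaces the equation Mood = max(Focus, Stress) - 5 with the constant Mood = -5.
Focus = 4 if Stress >= 1 else 5  [with Stress=-1]  = 5
Grade = Focus*Mood  [with Focus=5, Mood=-5]  = -25
Without intervention: Focus = 4 if Stress >= 1 else 5  [with Stress=-1]  = 5; Mood = max(Focus, Stress) - 5  [with Focus=5, Stress=-1]  = 0; Grade = Focus*Mood  [with Focus=5, Mood=0]  = 0.
Change = -25 − 0 = -25.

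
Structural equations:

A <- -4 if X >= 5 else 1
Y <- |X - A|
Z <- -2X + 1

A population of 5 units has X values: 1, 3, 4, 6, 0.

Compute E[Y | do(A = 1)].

The intervention sets A=1 in all 5 units regardless of X. Recomputing Y per unit gives 0, 2, 3, 5, 1; average 2.2.

2.2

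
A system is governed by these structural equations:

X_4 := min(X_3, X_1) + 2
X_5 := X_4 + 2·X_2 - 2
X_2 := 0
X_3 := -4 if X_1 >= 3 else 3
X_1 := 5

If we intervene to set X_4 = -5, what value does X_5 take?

-7

Intervening sets X_4 = -5 and removes its equation (X_4 := min(X_3, X_1) + 2).
X_5 = X_4 + 2·X_2 - 2  [with X_4=-5, X_2=0]  = -7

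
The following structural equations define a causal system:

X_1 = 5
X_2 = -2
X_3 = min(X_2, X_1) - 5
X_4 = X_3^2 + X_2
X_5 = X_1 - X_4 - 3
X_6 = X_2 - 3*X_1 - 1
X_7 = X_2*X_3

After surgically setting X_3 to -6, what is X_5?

do(X_3=-6) replaces the equation X_3 = min(X_2, X_1) - 5 with the constant X_3 = -6.
X_4 = X_3^2 + X_2  [with X_3=-6, X_2=-2]  = 34
X_5 = X_1 - X_4 - 3  [with X_1=5, X_4=34]  = -32

-32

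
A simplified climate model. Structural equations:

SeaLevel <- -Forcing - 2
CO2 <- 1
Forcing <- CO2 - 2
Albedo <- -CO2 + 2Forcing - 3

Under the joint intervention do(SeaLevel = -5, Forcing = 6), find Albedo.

Setting SeaLevel = -5, Forcing = 6 by intervention discards those variables' equations.
Albedo = -CO2 + 2Forcing - 3  [with CO2=1, Forcing=6]  = 8

8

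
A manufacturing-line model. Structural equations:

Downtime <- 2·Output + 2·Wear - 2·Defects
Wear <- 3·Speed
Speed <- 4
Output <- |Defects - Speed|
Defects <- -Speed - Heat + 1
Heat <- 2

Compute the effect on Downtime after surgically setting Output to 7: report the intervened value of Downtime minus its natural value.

The intervention breaks the incoming arrows to Output: Output <- |Defects - Speed| no longer applies, and Output = 7.
Wear = 3·Speed  [with Speed=4]  = 12
Defects = -Speed - Heat + 1  [with Speed=4, Heat=2]  = -5
Downtime = 2·Output + 2·Wear - 2·Defects  [with Output=7, Wear=12, Defects=-5]  = 48
Without intervention: Wear = 3·Speed  [with Speed=4]  = 12; Defects = -Speed - Heat + 1  [with Speed=4, Heat=2]  = -5; Output = |Defects - Speed|  [with Defects=-5, Speed=4]  = 9; Downtime = 2·Output + 2·Wear - 2·Defects  [with Output=9, Wear=12, Defects=-5]  = 52.
Change = 48 − 52 = -4.

-4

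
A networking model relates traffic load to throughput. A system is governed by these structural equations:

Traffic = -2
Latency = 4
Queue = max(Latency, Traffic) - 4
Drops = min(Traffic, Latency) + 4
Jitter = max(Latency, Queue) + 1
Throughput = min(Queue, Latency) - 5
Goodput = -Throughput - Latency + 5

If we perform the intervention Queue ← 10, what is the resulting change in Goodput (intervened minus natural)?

The intervention breaks the incoming arrows to Queue: Queue = max(Latency, Traffic) - 4 no longer applies, and Queue = 10.
Throughput = min(Queue, Latency) - 5  [with Queue=10, Latency=4]  = -1
Goodput = -Throughput - Latency + 5  [with Throughput=-1, Latency=4]  = 2
Without intervention: Queue = max(Latency, Traffic) - 4  [with Latency=4, Traffic=-2]  = 0; Throughput = min(Queue, Latency) - 5  [with Queue=0, Latency=4]  = -5; Goodput = -Throughput - Latency + 5  [with Throughput=-5, Latency=4]  = 6.
Change = 2 − 6 = -4.

-4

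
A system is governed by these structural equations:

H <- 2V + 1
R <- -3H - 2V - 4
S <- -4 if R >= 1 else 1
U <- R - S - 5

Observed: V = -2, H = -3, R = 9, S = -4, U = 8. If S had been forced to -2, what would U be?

6

Intervening sets S = -2 and removes its equation (S <- -4 if R >= 1 else 1).
H = 2V + 1  [with V=-2]  = -3
R = -3H - 2V - 4  [with H=-3, V=-2]  = 9
U = R - S - 5  [with R=9, S=-2]  = 6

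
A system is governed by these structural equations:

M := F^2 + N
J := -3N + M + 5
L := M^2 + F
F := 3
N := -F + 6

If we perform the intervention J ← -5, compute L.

Intervening sets J = -5 and removes its equation (J := -3N + M + 5).
No directed path runs from J to L, so L keeps its natural value.
N = -F + 6  [with F=3]  = 3
M = F^2 + N  [with F=3, N=3]  = 12
L = M^2 + F  [with M=12, F=3]  = 147

147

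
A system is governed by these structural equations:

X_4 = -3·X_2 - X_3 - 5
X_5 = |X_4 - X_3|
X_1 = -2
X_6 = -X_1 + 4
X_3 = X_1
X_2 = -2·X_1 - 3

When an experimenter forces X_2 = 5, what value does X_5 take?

do(X_2=5) replaces the equation X_2 = -2·X_1 - 3 with the constant X_2 = 5.
X_3 = X_1  [with X_1=-2]  = -2
X_4 = -3·X_2 - X_3 - 5  [with X_2=5, X_3=-2]  = -18
X_5 = |X_4 - X_3|  [with X_4=-18, X_3=-2]  = 16

16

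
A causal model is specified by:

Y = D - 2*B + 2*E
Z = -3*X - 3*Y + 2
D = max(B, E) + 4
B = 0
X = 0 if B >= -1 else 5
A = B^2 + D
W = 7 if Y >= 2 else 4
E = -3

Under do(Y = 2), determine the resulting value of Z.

do(Y=2) replaces the equation Y = D - 2*B + 2*E with the constant Y = 2.
X = 0 if B >= -1 else 5  [with B=0]  = 0
Z = -3*X - 3*Y + 2  [with X=0, Y=2]  = -4

-4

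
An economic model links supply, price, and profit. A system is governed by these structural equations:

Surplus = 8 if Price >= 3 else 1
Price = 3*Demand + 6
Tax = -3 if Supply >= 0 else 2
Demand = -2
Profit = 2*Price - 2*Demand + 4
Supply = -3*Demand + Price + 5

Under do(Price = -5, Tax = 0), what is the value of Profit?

Setting Price = -5, Tax = 0 by intervention discards those variables' equations.
Profit = 2*Price - 2*Demand + 4  [with Price=-5, Demand=-2]  = -2

-2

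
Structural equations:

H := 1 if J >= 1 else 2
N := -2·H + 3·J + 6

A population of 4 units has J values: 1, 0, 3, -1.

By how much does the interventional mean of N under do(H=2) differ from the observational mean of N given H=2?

Every unit gets H=2 under the intervention. N values become 5, 2, 11, -1; E[N|do(H=2)] = 4.25.
Conditioning on H=2 selects the 2 unit(s) with J ∈ {0, -1}. Their N values: 2, -1. Mean = 0.5.
Difference = 4.25 − 0.5 = 3.75.

3.75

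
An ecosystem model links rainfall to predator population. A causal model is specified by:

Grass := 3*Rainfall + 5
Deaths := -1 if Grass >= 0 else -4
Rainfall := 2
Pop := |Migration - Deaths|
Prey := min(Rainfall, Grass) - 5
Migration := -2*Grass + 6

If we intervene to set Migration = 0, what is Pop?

The intervention breaks the incoming arrows to Migration: Migration := -2*Grass + 6 no longer applies, and Migration = 0.
Grass = 3*Rainfall + 5  [with Rainfall=2]  = 11
Deaths = -1 if Grass >= 0 else -4  [with Grass=11]  = -1
Pop = |Migration - Deaths|  [with Migration=0, Deaths=-1]  = 1

1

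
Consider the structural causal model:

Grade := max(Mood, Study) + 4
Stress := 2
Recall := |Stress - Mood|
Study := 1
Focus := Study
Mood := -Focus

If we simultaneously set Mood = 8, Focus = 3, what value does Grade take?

The joint intervention fixes Mood = 8, Focus = 3, removing each variable's own equation.
Grade = max(Mood, Study) + 4  [with Mood=8, Study=1]  = 12

12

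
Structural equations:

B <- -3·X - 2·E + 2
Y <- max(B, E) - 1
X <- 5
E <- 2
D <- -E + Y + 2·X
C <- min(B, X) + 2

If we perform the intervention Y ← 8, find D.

16

Intervening sets Y = 8 and removes its equation (Y <- max(B, E) - 1).
D = -E + Y + 2·X  [with E=2, Y=8, X=5]  = 16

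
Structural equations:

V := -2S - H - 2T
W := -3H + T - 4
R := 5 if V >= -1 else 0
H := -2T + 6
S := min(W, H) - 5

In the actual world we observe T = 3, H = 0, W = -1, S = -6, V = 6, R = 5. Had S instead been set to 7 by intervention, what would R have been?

0

Under do(S=7), the mechanism S := min(W, H) - 5 is discarded; S is fixed at 7.
H = -2T + 6  [with T=3]  = 0
V = -2S - H - 2T  [with S=7, H=0, T=3]  = -20
R = 5 if V >= -1 else 0  [with V=-20]  = 0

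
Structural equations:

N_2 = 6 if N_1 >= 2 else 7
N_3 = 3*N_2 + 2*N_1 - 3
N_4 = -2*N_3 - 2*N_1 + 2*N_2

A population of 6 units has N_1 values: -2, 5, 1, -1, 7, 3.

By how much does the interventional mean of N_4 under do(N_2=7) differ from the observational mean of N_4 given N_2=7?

Under do(N_2=7), N_2's equation is replaced by N_2=7 for every unit. Per-unit N_4: -10, -52, -28, -16, -64, -40. Mean = -35.
Observing N_2=7 restricts to units where N_2's equation naturally yields 7: N_1 ∈ {-2, 1, -1}. In that subpopulation N_4 = -10, -28, -16, mean -18.
Difference = -35 − (-18) = -17.

-17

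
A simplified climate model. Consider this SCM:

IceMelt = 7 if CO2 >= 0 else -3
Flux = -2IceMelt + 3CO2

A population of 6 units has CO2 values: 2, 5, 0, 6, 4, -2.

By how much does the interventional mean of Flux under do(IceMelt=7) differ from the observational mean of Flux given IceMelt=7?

-2.7

The intervention sets IceMelt=7 in all 6 units regardless of CO2. Recomputing Flux per unit gives -8, 1, -14, 4, -2, -20; average -6.5.
E[Flux|IceMelt=7] averages over only the 5 units with IceMelt=7 (CO2 = 2, 5, 0, 6, 4): Flux = -8, 1, -14, 4, -2, mean -3.8.
Difference = -6.5 − (-3.8) = -2.7.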